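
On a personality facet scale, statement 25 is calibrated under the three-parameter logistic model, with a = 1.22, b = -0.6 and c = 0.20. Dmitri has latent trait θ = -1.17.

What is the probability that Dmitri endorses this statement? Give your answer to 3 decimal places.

P(θ) = c + (1 − c) · 1 / (1 + exp(−a(θ − b)))
Exponent: 1.22 × (-1.17 − (-0.6)) = -0.6954
1/(1 + e^{0.6954}) = 0.3328
P = 0.20 + 0.80 × 0.3328 = 0.4663

0.466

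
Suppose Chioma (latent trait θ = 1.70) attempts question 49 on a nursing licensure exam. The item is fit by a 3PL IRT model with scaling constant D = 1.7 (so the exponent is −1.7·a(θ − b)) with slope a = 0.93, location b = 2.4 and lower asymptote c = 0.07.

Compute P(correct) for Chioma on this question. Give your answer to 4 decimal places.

P(θ) = c + (1 − c) · 1 / (1 + exp(−D·a(θ − b)))
Exponent: 1.7 × 0.93 × (1.70 − 2.4) = -1.1067
1/(1 + e^{1.1067}) = 0.2485
P = 0.07 + 0.93 × 0.2485 = 0.3011

0.3011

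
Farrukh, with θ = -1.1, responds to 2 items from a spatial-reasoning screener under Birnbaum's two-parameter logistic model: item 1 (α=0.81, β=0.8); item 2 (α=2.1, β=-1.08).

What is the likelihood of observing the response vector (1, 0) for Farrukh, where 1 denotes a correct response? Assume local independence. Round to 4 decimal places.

P(θ) = 1 / (1 + exp(−α(θ − β)))
P_1 = 1/(1+e^{1.5390}) = 0.1767
P_2 = 1/(1+e^{0.0420}) = 0.4895
L = P_1 × (1−P_2) = 0.1767 × 0.5105 = 0.09020

0.0902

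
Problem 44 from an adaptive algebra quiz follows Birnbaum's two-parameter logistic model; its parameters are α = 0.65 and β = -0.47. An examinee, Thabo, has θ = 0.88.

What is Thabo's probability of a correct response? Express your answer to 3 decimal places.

P(θ) = 1 / (1 + exp(−α(θ − β)))
Exponent: 0.65 × (0.88 − (-0.47)) = 0.8775
1/(1 + e^{-0.8775}) = 0.7063

0.706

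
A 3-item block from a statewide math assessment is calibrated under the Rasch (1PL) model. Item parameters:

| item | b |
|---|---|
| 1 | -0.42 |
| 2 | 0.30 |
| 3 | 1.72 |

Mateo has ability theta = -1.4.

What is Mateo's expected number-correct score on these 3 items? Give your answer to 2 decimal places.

P(theta) = 1 / (1 + exp(−(theta − b)))
P_1 = 1/(1+e^{0.9800}) = 0.2729
P_2 = 1/(1+e^{1.7000}) = 0.1545
P_3 = 1/(1+e^{3.1200}) = 0.0423
E[score] = 0.2729 + 0.1545 + 0.0423 = 0.4696

0.47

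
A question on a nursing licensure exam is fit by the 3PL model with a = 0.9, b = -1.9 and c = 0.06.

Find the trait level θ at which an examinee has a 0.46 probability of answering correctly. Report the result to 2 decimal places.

-2.23

P(θ) = c + (1 − c) · 1 / (1 + exp(−a(θ − b)))
Remove guessing floor: (0.46 − 0.06)/(1 − 0.06) = 0.4255
logit = ln(0.4255/0.5745) = -0.3001
θ = b + logit/(a) = -1.9 + (-0.3001)/0.9000 = -2.2334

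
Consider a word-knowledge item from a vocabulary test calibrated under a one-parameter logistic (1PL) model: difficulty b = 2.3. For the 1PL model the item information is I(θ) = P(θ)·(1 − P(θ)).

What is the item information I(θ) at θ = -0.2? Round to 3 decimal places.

P = 1/(1+e^{2.5000}) = 0.0759
P(1−P) = 0.0759 × 0.9241 = 0.0701
I = P(1−P) = 0.07010

0.070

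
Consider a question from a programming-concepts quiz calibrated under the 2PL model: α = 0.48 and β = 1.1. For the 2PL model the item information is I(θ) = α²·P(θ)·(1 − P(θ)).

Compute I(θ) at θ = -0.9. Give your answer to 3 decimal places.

P = 1/(1+e^{0.9600}) = 0.2769
P(1−P) = 0.2769 × 0.7231 = 0.2002
I = α² × P(1−P) = 0.48² × 0.2002 = 0.04613

0.046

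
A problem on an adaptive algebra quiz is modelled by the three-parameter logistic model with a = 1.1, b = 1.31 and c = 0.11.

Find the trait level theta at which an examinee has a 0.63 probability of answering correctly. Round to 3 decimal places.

1.619

P(theta) = c + (1 − c) · 1 / (1 + exp(−a(theta − b)))
Remove guessing floor: (0.63 − 0.11)/(1 − 0.11) = 0.5843
logit = ln(0.5843/0.4157) = 0.3403
theta = b + logit/(a) = 1.31 + 0.3403/1.1000 = 1.6194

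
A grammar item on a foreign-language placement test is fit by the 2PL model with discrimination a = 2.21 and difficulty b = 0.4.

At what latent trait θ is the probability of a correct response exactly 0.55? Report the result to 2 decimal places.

P(θ) = 1 / (1 + exp(−a(θ − b)))
logit = ln(0.5500/0.4500) = 0.2007
θ = b + logit/(a) = 0.4 + 0.2007/2.2100 = 0.4908

0.49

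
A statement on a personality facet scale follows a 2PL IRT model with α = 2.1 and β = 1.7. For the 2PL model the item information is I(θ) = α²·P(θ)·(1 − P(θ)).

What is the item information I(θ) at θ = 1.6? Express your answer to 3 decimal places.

1.090

P = 1/(1+e^{0.2100}) = 0.4477
P(1−P) = 0.4477 × 0.5523 = 0.2473
I = α² × P(1−P) = 2.1² × 0.2473 = 1.09043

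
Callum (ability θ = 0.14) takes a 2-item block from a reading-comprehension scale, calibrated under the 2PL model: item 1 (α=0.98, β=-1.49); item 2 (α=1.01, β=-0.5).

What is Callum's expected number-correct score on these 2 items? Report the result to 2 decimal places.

1.49

P(θ) = 1 / (1 + exp(−α(θ − β)))
P_1 = 1/(1+e^{-1.5974}) = 0.8317
P_2 = 1/(1+e^{-0.6464}) = 0.6562
E[score] = 0.8317 + 0.6562 = 1.4879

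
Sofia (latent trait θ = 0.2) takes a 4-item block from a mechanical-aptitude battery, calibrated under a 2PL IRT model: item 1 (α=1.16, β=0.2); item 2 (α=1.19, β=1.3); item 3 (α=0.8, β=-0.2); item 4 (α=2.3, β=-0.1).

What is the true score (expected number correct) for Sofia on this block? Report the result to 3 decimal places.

1.958

P(θ) = 1 / (1 + exp(−α(θ − β)))
P_1 = 1/(1+e^{0.0000}) = 0.5000
P_2 = 1/(1+e^{1.3090}) = 0.2127
P_3 = 1/(1+e^{-0.3200}) = 0.5793
P_4 = 1/(1+e^{-0.6900}) = 0.6660
E[score] = 0.5000 + 0.2127 + 0.5793 + 0.6660 = 1.9579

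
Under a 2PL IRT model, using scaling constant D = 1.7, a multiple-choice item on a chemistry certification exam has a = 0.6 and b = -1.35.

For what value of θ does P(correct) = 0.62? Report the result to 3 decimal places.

-0.870

P(θ) = 1 / (1 + exp(−D·a(θ − b)))
logit = ln(0.6200/0.3800) = 0.4895
θ = b + logit/(1.7·a) = -1.35 + 0.4895/1.0200 = -0.8701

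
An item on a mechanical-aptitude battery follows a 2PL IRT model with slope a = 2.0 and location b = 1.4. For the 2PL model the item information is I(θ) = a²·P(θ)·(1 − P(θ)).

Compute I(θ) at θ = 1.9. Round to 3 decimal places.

0.786

P = 1/(1+e^{-1.0000}) = 0.7311
P(1−P) = 0.7311 × 0.2689 = 0.1966
I = a² × P(1−P) = 2.0² × 0.1966 = 0.78645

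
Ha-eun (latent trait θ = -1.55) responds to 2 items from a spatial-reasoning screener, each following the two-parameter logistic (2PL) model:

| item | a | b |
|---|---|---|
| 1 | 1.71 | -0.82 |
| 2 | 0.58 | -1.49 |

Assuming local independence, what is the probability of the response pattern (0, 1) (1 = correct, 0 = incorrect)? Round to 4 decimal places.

P(θ) = 1 / (1 + exp(−a(θ − b)))
P_1 = 1/(1+e^{1.2483}) = 0.2230
P_2 = 1/(1+e^{0.0348}) = 0.4913
L = (1−P_1) × P_2 = 0.7770 × 0.4913 = 0.38174

0.3817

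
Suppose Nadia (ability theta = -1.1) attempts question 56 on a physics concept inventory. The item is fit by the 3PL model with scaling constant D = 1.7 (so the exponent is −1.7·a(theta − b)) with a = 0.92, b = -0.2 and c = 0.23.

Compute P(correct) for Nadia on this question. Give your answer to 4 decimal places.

0.3814

P(theta) = c + (1 − c) · 1 / (1 + exp(−D·a(theta − b)))
Exponent: 1.7 × 0.92 × (-1.1 − (-0.2)) = -1.4076
1/(1 + e^{1.4076}) = 0.1966
P = 0.23 + 0.77 × 0.1966 = 0.3814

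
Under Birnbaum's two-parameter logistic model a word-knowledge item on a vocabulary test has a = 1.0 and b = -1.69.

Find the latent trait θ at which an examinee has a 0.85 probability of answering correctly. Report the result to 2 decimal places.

0.04

P(θ) = 1 / (1 + exp(−a(θ − b)))
logit = ln(0.8500/0.1500) = 1.7346
θ = b + logit/(a) = -1.69 + 1.7346/1.0000 = 0.0446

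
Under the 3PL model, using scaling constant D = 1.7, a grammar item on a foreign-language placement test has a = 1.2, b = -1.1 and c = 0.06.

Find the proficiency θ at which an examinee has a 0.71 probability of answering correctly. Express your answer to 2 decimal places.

-0.70

P(θ) = c + (1 − c) · 1 / (1 + exp(−D·a(θ − b)))
Remove guessing floor: (0.71 − 0.06)/(1 − 0.06) = 0.6915
logit = ln(0.6915/0.3085) = 0.8071
θ = b + logit/(1.7·a) = -1.1 + 0.8071/2.0400 = -0.7044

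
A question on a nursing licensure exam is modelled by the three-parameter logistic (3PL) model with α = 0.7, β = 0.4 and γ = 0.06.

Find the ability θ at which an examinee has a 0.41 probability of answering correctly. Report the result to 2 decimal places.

-0.35

P(θ) = γ + (1 − γ) · 1 / (1 + exp(−α(θ − β)))
Remove guessing floor: (0.41 − 0.06)/(1 − 0.06) = 0.3723
logit = ln(0.3723/0.6277) = -0.5222
θ = β + logit/(α) = 0.4 + (-0.5222)/0.7000 = -0.3460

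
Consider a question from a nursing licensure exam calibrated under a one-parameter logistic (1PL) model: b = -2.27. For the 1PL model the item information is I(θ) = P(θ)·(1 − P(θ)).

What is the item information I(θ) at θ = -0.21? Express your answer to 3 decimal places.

0.100

P = 1/(1+e^{-2.0600}) = 0.8870
P(1−P) = 0.8870 × 0.1130 = 0.1003
I = P(1−P) = 0.10027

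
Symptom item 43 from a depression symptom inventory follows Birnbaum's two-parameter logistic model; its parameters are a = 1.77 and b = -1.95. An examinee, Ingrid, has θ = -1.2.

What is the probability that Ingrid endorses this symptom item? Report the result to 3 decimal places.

P(θ) = 1 / (1 + exp(−a(θ − b)))
Exponent: 1.77 × (-1.2 − (-1.95)) = 1.3275
1/(1 + e^{-1.3275}) = 0.7904

0.790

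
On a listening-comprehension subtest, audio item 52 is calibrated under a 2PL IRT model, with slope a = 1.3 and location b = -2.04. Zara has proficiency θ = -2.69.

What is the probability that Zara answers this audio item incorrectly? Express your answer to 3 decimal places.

P(θ) = 1 / (1 + exp(−a(θ − b)))
Exponent: 1.3 × (-2.69 − (-2.04)) = -0.8450
1/(1 + e^{0.8450}) = 0.3005
P(incorrect) = 1 − 0.3005 = 0.6995

0.700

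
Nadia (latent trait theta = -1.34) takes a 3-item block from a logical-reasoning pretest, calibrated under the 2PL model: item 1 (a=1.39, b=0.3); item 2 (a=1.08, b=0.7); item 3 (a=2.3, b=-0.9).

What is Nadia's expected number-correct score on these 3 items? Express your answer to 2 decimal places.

P(theta) = 1 / (1 + exp(−a(theta − b)))
P_1 = 1/(1+e^{2.2796}) = 0.0928
P_2 = 1/(1+e^{2.2032}) = 0.0995
P_3 = 1/(1+e^{1.0120}) = 0.2666
E[score] = 0.0928 + 0.0995 + 0.2666 = 0.4589

0.46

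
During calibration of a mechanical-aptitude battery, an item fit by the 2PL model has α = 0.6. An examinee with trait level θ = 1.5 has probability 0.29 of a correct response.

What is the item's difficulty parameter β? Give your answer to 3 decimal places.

2.992

P(θ) = 1 / (1 + exp(−α(θ − β)))
logit(0.29) = ln(0.29/0.71) = -0.8954
β = θ − logit/(α) = 1.5 − (-0.8954)/0.6000 = 2.9923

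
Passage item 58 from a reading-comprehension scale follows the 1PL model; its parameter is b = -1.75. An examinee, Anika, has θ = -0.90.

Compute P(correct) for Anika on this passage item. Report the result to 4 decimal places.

0.7006

P(θ) = 1 / (1 + exp(−(θ − b)))
Exponent: (-0.90 − (-1.75)) = 0.8500
1/(1 + e^{-0.8500}) = 0.7006
P = 0.7006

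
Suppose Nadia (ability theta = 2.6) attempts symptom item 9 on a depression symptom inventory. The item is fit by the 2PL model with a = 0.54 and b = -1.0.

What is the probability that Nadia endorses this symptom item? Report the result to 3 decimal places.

P(theta) = 1 / (1 + exp(−a(theta − b)))
Exponent: 0.54 × (2.6 − (-1.0)) = 1.9440
1/(1 + e^{-1.9440}) = 0.8748

0.875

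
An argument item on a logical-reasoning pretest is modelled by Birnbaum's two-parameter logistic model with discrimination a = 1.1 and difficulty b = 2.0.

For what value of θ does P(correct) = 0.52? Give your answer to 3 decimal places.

2.073

P(θ) = 1 / (1 + exp(−a(θ − b)))
logit = ln(0.5200/0.4800) = 0.0800
θ = b + logit/(a) = 2.0 + 0.0800/1.1000 = 2.0728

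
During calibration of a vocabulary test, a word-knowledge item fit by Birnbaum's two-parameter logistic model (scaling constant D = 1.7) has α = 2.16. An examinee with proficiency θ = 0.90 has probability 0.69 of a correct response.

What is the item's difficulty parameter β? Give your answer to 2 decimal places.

0.68

P(θ) = 1 / (1 + exp(−D·α(θ − β)))
logit(0.69) = ln(0.69/0.31) = 0.8001
β = θ − logit/(1.7·α) = 0.90 − 0.8001/3.6720 = 0.6821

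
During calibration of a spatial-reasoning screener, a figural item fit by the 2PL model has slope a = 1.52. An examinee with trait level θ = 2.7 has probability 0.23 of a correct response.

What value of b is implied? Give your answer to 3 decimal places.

P(θ) = 1 / (1 + exp(−a(θ − b)))
logit(0.23) = ln(0.23/0.77) = -1.2083
b = θ − logit/(a) = 2.7 − (-1.2083)/1.5200 = 3.4949

3.495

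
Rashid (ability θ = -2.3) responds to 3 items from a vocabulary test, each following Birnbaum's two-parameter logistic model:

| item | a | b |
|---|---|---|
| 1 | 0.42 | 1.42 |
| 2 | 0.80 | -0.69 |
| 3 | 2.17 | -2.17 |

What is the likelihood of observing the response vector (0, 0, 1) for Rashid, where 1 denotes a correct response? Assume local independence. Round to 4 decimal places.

0.2786

P(θ) = 1 / (1 + exp(−a(θ − b)))
P_1 = 1/(1+e^{1.5624}) = 0.1733
P_2 = 1/(1+e^{1.2880}) = 0.2162
P_3 = 1/(1+e^{0.2821}) = 0.4299
L = (1−P_1) × (1−P_2) × P_3 = 0.8267 × 0.7838 × 0.4299 = 0.27859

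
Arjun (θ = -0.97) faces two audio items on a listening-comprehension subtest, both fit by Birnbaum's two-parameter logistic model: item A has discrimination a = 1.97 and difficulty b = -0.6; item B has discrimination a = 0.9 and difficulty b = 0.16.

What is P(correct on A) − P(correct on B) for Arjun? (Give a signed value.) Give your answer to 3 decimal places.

0.060

P(θ) = 1 / (1 + exp(−a(θ − b)))
P_A = 0.3254
P_B = 0.2656
P_A − P_B = 0.0598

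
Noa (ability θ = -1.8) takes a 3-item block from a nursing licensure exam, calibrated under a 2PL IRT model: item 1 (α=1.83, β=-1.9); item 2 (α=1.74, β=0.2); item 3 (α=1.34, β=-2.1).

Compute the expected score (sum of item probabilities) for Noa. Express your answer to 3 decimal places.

P(θ) = 1 / (1 + exp(−α(θ − β)))
P_1 = 1/(1+e^{-0.1830}) = 0.5456
P_2 = 1/(1+e^{3.4800}) = 0.0299
P_3 = 1/(1+e^{-0.4020}) = 0.5992
E[score] = 0.5456 + 0.0299 + 0.5992 = 1.1747

1.175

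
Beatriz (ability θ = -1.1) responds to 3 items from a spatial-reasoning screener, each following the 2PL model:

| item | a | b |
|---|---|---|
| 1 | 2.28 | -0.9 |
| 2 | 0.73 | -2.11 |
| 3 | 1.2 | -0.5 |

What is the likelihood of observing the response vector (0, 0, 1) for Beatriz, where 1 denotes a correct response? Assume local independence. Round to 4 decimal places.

0.0648

P(θ) = 1 / (1 + exp(−a(θ − b)))
P_1 = 1/(1+e^{0.4560}) = 0.3879
P_2 = 1/(1+e^{-0.7373}) = 0.6764
P_3 = 1/(1+e^{0.7200}) = 0.3274
L = (1−P_1) × (1−P_2) × P_3 = 0.6121 × 0.3236 × 0.3274 = 0.06484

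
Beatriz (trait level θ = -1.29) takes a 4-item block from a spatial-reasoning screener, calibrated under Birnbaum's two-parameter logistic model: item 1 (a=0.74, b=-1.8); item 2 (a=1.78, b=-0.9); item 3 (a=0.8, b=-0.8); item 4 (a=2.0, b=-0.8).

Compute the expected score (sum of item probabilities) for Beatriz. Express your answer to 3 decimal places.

P(θ) = 1 / (1 + exp(−a(θ − b)))
P_1 = 1/(1+e^{-0.3774}) = 0.5932
P_2 = 1/(1+e^{0.6942}) = 0.3331
P_3 = 1/(1+e^{0.3920}) = 0.4032
P_4 = 1/(1+e^{0.9800}) = 0.2729
E[score] = 0.5932 + 0.3331 + 0.4032 + 0.2729 = 1.6025

1.602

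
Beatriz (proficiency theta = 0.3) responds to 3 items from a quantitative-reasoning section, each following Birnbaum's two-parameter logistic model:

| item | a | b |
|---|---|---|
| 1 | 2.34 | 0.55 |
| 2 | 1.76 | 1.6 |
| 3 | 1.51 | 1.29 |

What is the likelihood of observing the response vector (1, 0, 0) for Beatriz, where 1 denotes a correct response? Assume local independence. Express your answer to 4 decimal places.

P(theta) = 1 / (1 + exp(−a(theta − b)))
P_1 = 1/(1+e^{0.5850}) = 0.3578
P_2 = 1/(1+e^{2.2880}) = 0.0921
P_3 = 1/(1+e^{1.4949}) = 0.1832
L = P_1 × (1−P_2) × (1−P_3) = 0.3578 × 0.9079 × 0.8168 = 0.26532

0.2653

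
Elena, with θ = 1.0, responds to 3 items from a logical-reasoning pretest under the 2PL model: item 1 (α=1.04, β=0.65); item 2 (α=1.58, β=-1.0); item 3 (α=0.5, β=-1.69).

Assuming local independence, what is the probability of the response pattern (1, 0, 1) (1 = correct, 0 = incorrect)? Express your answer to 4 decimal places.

0.0190

P(θ) = 1 / (1 + exp(−α(θ − β)))
P_1 = 1/(1+e^{-0.3640}) = 0.5900
P_2 = 1/(1+e^{-3.1600}) = 0.9593
P_3 = 1/(1+e^{-1.3450}) = 0.7933
L = P_1 × (1−P_2) × P_3 = 0.5900 × 0.0407 × 0.7933 = 0.01905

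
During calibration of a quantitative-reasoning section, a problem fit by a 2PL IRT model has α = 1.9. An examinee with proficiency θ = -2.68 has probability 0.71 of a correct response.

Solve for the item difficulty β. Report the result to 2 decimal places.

P(θ) = 1 / (1 + exp(−α(θ − β)))
logit(0.71) = ln(0.71/0.29) = 0.8954
β = θ − logit/(α) = -2.68 − 0.8954/1.9000 = -3.1513

-3.15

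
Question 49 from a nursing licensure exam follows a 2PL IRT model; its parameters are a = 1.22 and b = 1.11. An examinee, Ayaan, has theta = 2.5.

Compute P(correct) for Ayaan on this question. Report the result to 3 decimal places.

P(theta) = 1 / (1 + exp(−a(theta − b)))
Exponent: 1.22 × (2.5 − 1.11) = 1.6958
1/(1 + e^{-1.6958}) = 0.8450

0.845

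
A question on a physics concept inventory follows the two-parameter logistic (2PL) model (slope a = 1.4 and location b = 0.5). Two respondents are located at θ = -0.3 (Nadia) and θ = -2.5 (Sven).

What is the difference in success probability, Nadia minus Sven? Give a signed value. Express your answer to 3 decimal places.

0.231

P(θ) = 1 / (1 + exp(−a(θ − b)))
P(Nadia) = 0.2460  [exponent -1.1200]
P(Sven) = 0.0148  [exponent -4.2000]
Difference = 0.2460 − 0.0148 = 0.2312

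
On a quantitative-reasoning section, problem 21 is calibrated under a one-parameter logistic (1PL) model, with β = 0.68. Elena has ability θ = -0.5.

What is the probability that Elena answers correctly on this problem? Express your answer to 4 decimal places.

0.2351

P(θ) = 1 / (1 + exp(−(θ − β)))
Exponent: (-0.5 − 0.68) = -1.1800
1/(1 + e^{1.1800}) = 0.2351
P = 0.2351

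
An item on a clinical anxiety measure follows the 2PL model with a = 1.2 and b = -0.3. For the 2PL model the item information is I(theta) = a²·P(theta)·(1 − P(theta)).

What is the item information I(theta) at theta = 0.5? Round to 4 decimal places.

P = 1/(1+e^{-0.9600}) = 0.7231
P(1−P) = 0.7231 × 0.2769 = 0.2002
I = a² × P(1−P) = 1.2² × 0.2002 = 0.28831

0.2883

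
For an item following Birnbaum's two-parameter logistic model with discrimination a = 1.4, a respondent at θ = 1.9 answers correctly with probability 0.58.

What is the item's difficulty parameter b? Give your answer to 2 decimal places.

1.67

P(θ) = 1 / (1 + exp(−a(θ − b)))
logit(0.58) = ln(0.58/0.42) = 0.3228
b = θ − logit/(a) = 1.9 − 0.3228/1.4000 = 1.6694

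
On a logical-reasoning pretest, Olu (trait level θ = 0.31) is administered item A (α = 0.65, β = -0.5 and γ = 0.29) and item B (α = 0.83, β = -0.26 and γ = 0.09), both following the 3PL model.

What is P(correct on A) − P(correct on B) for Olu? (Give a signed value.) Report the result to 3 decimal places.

0.086

P(θ) = γ + (1 − γ) · 1 / (1 + exp(−α(θ − β)))
P_A = 0.7364
P_B = 0.6507
P_A − P_B = 0.0857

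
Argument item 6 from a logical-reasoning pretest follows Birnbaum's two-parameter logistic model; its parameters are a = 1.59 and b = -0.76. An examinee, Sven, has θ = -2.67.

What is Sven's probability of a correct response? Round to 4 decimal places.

P(θ) = 1 / (1 + exp(−a(θ − b)))
Exponent: 1.59 × (-2.67 − (-0.76)) = -3.0369
1/(1 + e^{3.0369}) = 0.0458

0.0458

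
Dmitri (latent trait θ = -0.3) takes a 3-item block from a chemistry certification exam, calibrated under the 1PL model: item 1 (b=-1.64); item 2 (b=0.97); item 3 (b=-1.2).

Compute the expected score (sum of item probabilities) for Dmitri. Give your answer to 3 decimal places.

1.723

P(θ) = 1 / (1 + exp(−(θ − b)))
P_1 = 1/(1+e^{-1.3400}) = 0.7925
P_2 = 1/(1+e^{1.2700}) = 0.2193
P_3 = 1/(1+e^{-0.9000}) = 0.7109
E[score] = 0.7925 + 0.2193 + 0.7109 = 1.7227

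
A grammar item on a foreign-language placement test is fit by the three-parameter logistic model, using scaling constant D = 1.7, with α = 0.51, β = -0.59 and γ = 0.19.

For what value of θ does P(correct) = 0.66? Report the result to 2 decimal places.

-0.22

P(θ) = γ + (1 − γ) · 1 / (1 + exp(−D·α(θ − β)))
Remove guessing floor: (0.66 − 0.19)/(1 − 0.19) = 0.5802
logit = ln(0.5802/0.4198) = 0.3238
θ = β + logit/(1.7·α) = -0.59 + 0.3238/0.8670 = -0.2165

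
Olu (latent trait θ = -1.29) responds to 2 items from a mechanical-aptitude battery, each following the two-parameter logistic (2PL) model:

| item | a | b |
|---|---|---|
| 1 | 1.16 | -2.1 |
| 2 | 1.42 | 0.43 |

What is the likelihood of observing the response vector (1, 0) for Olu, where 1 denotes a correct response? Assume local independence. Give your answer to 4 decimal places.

0.6615

P(θ) = 1 / (1 + exp(−a(θ − b)))
P_1 = 1/(1+e^{-0.9396}) = 0.7190
P_2 = 1/(1+e^{2.4424}) = 0.0800
L = P_1 × (1−P_2) = 0.7190 × 0.9200 = 0.66150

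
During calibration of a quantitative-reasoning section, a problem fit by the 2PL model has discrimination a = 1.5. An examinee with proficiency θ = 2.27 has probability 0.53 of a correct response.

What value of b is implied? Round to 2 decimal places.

2.19

P(θ) = 1 / (1 + exp(−a(θ − b)))
logit(0.53) = ln(0.53/0.47) = 0.1201
b = θ − logit/(a) = 2.27 − 0.1201/1.5000 = 2.1899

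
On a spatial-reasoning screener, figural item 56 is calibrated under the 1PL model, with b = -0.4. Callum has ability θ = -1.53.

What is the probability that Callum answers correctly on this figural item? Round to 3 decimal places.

P(θ) = 1 / (1 + exp(−(θ − b)))
Exponent: (-1.53 − (-0.4)) = -1.1300
1/(1 + e^{1.1300}) = 0.2442
P = 0.2442

0.244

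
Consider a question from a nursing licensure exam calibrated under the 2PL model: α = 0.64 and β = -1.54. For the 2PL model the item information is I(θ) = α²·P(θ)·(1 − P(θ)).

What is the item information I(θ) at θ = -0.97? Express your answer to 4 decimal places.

0.0991

P = 1/(1+e^{-0.3648}) = 0.5902
P(1−P) = 0.5902 × 0.4098 = 0.2419
I = α² × P(1−P) = 0.64² × 0.2419 = 0.09907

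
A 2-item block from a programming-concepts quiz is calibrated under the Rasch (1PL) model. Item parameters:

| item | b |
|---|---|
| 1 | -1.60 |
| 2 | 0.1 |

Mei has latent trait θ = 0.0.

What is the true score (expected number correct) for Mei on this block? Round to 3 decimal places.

P(θ) = 1 / (1 + exp(−(θ − b)))
P_1 = 1/(1+e^{-1.6000}) = 0.8320
P_2 = 1/(1+e^{0.1000}) = 0.4750
E[score] = 0.8320 + 0.4750 = 1.3070

1.307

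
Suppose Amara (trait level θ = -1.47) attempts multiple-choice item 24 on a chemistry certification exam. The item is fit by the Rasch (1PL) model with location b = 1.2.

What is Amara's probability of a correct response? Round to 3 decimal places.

0.065

P(θ) = 1 / (1 + exp(−(θ − b)))
Exponent: (-1.47 − 1.2) = -2.6700
1/(1 + e^{2.6700}) = 0.0648
P = 0.0648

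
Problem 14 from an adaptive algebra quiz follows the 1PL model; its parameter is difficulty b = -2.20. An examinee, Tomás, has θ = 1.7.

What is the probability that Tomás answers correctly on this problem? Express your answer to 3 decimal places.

0.980

P(θ) = 1 / (1 + exp(−(θ − b)))
Exponent: (1.7 − (-2.20)) = 3.9000
1/(1 + e^{-3.9000}) = 0.9802
P = 0.9802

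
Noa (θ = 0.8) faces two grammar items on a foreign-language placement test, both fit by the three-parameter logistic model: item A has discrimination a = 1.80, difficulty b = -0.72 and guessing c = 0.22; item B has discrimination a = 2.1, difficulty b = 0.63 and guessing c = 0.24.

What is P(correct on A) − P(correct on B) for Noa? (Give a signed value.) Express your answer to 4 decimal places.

0.2654

P(θ) = c + (1 − c) · 1 / (1 + exp(−a(θ − b)))
P_A = 0.9525
P_B = 0.6871
P_A − P_B = 0.2654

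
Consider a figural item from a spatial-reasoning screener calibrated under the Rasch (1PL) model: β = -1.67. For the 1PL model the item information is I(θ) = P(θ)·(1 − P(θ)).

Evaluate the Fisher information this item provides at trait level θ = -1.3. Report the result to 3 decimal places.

0.242

P = 1/(1+e^{-0.3700}) = 0.5915
P(1−P) = 0.5915 × 0.4085 = 0.2416
I = P(1−P) = 0.24164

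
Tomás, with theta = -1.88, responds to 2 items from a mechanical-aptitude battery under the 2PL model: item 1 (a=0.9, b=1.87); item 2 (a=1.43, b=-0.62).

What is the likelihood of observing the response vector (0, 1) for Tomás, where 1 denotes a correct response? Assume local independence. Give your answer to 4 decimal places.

0.1369

P(theta) = 1 / (1 + exp(−a(theta − b)))
P_1 = 1/(1+e^{3.3750}) = 0.0331
P_2 = 1/(1+e^{1.8018}) = 0.1416
L = (1−P_1) × P_2 = 0.9669 × 0.1416 = 0.13695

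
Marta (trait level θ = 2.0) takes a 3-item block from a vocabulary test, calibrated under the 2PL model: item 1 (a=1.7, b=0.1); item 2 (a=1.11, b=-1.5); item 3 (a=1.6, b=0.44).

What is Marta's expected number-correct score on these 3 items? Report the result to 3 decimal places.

2.866

P(θ) = 1 / (1 + exp(−a(θ − b)))
P_1 = 1/(1+e^{-3.2300}) = 0.9619
P_2 = 1/(1+e^{-3.8850}) = 0.9799
P_3 = 1/(1+e^{-2.4960}) = 0.9239
E[score] = 0.9619 + 0.9799 + 0.9239 = 2.8657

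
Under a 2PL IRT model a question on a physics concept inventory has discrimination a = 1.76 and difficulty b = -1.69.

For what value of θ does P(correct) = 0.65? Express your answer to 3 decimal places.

P(θ) = 1 / (1 + exp(−a(θ − b)))
logit = ln(0.6500/0.3500) = 0.6190
θ = b + logit/(a) = -1.69 + 0.6190/1.7600 = -1.3383

-1.338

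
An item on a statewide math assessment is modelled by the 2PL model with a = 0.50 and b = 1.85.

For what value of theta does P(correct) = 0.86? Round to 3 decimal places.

5.481

P(theta) = 1 / (1 + exp(−a(theta − b)))
logit = ln(0.8600/0.1400) = 1.8153
theta = b + logit/(a) = 1.85 + 1.8153/0.5000 = 5.4806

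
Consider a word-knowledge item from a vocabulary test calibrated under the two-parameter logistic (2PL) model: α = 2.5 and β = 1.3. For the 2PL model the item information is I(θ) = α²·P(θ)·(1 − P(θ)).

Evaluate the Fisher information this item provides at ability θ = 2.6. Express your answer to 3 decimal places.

P = 1/(1+e^{-3.2500}) = 0.9627
P(1−P) = 0.9627 × 0.0373 = 0.0359
I = α² × P(1−P) = 2.5² × 0.0359 = 0.22458

0.225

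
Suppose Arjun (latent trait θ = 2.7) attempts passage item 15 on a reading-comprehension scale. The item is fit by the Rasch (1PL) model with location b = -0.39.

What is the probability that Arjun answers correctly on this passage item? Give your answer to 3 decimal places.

0.956

P(θ) = 1 / (1 + exp(−(θ − b)))
Exponent: (2.7 − (-0.39)) = 3.0900
1/(1 + e^{-3.0900}) = 0.9565
P = 0.9565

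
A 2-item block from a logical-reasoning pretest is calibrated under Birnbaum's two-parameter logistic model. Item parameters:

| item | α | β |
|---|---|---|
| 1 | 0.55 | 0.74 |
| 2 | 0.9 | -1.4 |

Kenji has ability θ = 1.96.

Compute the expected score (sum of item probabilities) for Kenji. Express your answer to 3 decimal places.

P(θ) = 1 / (1 + exp(−α(θ − β)))
P_1 = 1/(1+e^{-0.6710}) = 0.6617
P_2 = 1/(1+e^{-3.0240}) = 0.9536
E[score] = 0.6617 + 0.9536 = 1.6154

1.615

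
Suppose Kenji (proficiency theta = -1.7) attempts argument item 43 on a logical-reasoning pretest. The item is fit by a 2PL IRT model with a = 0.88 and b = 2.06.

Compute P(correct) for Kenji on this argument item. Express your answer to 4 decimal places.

P(theta) = 1 / (1 + exp(−a(theta − b)))
Exponent: 0.88 × (-1.7 − 2.06) = -3.3088
1/(1 + e^{3.3088}) = 0.0353

0.0353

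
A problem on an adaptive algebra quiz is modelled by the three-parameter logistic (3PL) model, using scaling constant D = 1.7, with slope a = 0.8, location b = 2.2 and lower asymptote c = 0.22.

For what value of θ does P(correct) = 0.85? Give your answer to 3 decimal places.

P(θ) = c + (1 − c) · 1 / (1 + exp(−D·a(θ − b)))
Remove guessing floor: (0.85 − 0.22)/(1 − 0.22) = 0.8077
logit = ln(0.8077/0.1923) = 1.4351
θ = b + logit/(1.7·a) = 2.2 + 1.4351/1.3600 = 3.2552

3.255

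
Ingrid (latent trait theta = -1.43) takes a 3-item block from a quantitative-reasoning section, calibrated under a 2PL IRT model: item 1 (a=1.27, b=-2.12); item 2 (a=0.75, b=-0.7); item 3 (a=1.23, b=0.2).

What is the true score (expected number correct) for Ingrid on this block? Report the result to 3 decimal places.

P(theta) = 1 / (1 + exp(−a(theta − b)))
P_1 = 1/(1+e^{-0.8763}) = 0.7061
P_2 = 1/(1+e^{0.5475}) = 0.3664
P_3 = 1/(1+e^{2.0049}) = 0.1187
E[score] = 0.7061 + 0.3664 + 0.1187 = 1.1912

1.191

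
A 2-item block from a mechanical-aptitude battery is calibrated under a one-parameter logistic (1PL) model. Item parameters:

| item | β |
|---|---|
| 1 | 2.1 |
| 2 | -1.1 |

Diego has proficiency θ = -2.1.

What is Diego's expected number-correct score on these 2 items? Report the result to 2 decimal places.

P(θ) = 1 / (1 + exp(−(θ − β)))
P_1 = 1/(1+e^{4.2000}) = 0.0148
P_2 = 1/(1+e^{1.0000}) = 0.2689
E[score] = 0.0148 + 0.2689 = 0.2837

0.28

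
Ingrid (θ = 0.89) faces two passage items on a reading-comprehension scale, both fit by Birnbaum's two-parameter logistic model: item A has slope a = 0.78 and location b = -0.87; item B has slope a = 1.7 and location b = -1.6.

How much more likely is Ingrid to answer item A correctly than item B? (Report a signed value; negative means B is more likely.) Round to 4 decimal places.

P(θ) = 1 / (1 + exp(−a(θ − b)))
P_A = 0.7978
P_B = 0.9857
P_A − P_B = -0.1879

-0.1879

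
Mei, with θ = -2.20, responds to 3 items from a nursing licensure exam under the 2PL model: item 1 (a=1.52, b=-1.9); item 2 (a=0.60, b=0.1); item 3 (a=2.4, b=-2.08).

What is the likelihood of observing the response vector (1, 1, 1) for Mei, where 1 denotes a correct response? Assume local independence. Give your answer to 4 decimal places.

0.0334

P(θ) = 1 / (1 + exp(−a(θ − b)))
P_1 = 1/(1+e^{0.4560}) = 0.3879
P_2 = 1/(1+e^{1.3800}) = 0.2010
P_3 = 1/(1+e^{0.2880}) = 0.4285
L = P_1 × P_2 × P_3 = 0.3879 × 0.2010 × 0.4285 = 0.03341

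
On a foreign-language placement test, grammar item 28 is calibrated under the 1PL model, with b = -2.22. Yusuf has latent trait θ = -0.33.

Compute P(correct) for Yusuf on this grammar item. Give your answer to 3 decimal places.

0.869

P(θ) = 1 / (1 + exp(−(θ − b)))
Exponent: (-0.33 − (-2.22)) = 1.8900
1/(1 + e^{-1.8900}) = 0.8688
P = 0.8688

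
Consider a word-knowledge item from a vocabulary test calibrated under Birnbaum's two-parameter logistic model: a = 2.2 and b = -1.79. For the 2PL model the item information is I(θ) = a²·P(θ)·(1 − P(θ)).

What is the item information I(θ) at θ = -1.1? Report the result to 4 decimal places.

0.7136

P = 1/(1+e^{-1.5180}) = 0.8202
P(1−P) = 0.8202 × 0.1798 = 0.1474
I = a² × P(1−P) = 2.2² × 0.1474 = 0.71363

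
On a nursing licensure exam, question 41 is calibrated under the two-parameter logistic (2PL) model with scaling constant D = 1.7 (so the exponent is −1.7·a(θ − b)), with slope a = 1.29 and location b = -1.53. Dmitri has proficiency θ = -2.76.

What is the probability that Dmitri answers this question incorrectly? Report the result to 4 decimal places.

P(θ) = 1 / (1 + exp(−D·a(θ − b)))
Exponent: 1.7 × 1.29 × (-2.76 − (-1.53)) = -2.6974
1/(1 + e^{2.6974}) = 0.0631
P = 0.0631
P(incorrect) = 1 − 0.0631 = 0.9369

0.9369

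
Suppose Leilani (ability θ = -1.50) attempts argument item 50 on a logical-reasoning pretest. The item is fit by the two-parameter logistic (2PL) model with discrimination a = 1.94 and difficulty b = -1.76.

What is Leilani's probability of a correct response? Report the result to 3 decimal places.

P(θ) = 1 / (1 + exp(−a(θ − b)))
Exponent: 1.94 × (-1.50 − (-1.76)) = 0.5044
1/(1 + e^{-0.5044}) = 0.6235

0.623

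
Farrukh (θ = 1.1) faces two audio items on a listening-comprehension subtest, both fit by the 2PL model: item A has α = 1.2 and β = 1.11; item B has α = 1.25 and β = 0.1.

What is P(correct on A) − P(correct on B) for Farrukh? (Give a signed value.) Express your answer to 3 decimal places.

P(θ) = 1 / (1 + exp(−α(θ − β)))
P_A = 0.4970
P_B = 0.7773
P_A − P_B = -0.2803

-0.280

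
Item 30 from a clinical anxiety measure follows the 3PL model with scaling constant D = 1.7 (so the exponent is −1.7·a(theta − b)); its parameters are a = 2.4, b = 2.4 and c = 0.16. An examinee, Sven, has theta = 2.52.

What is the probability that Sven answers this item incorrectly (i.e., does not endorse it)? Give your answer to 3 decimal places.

0.319

P(theta) = c + (1 − c) · 1 / (1 + exp(−D·a(theta − b)))
Exponent: 1.7 × 2.4 × (2.52 − 2.4) = 0.4896
1/(1 + e^{-0.4896}) = 0.6200
P = 0.16 + 0.84 × 0.6200 = 0.6808
P(incorrect) = 1 − 0.6808 = 0.3192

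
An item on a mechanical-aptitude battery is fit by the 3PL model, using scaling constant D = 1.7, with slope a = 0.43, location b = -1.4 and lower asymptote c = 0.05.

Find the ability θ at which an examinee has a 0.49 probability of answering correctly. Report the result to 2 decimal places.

P(θ) = c + (1 − c) · 1 / (1 + exp(−D·a(θ − b)))
Remove guessing floor: (0.49 − 0.05)/(1 − 0.05) = 0.4632
logit = ln(0.4632/0.5368) = -0.1476
θ = b + logit/(1.7·a) = -1.4 + (-0.1476)/0.7310 = -1.6020

-1.60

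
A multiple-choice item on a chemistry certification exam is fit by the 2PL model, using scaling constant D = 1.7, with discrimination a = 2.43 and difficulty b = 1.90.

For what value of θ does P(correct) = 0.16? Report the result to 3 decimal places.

P(θ) = 1 / (1 + exp(−D·a(θ − b)))
logit = ln(0.1600/0.8400) = -1.6582
θ = b + logit/(1.7·a) = 1.90 + (-1.6582)/4.1310 = 1.4986

1.499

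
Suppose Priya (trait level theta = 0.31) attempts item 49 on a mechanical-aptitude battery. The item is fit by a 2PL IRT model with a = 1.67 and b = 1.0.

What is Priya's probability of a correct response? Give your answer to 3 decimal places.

P(theta) = 1 / (1 + exp(−a(theta − b)))
Exponent: 1.67 × (0.31 − 1.0) = -1.1523
1/(1 + e^{1.1523}) = 0.2401

0.240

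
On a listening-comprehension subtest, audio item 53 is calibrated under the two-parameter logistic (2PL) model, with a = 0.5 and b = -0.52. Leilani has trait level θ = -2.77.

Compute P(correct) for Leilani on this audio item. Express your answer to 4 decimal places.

0.2451

P(θ) = 1 / (1 + exp(−a(θ − b)))
Exponent: 0.5 × (-2.77 − (-0.52)) = -1.1250
1/(1 + e^{1.1250}) = 0.2451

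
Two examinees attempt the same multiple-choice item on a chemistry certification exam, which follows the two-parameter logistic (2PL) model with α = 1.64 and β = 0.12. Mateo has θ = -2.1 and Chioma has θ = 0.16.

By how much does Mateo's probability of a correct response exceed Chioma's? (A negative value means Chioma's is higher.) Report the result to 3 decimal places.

-0.491

P(θ) = 1 / (1 + exp(−α(θ − β)))
P(Mateo) = 0.0256  [exponent -3.6408]
P(Chioma) = 0.5164  [exponent 0.0656]
Difference = 0.0256 − 0.5164 = -0.4908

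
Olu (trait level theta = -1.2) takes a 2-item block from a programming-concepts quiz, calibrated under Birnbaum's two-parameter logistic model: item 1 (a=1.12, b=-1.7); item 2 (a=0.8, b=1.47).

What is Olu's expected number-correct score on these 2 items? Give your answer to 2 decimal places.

P(theta) = 1 / (1 + exp(−a(theta − b)))
P_1 = 1/(1+e^{-0.5600}) = 0.6365
P_2 = 1/(1+e^{2.1360}) = 0.1056
E[score] = 0.6365 + 0.1056 = 0.7421

0.74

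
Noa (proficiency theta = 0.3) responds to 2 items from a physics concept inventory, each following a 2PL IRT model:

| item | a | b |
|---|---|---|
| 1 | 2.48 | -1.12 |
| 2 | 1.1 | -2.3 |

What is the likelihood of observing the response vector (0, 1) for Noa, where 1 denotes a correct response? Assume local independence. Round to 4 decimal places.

0.0271

P(theta) = 1 / (1 + exp(−a(theta − b)))
P_1 = 1/(1+e^{-3.5216}) = 0.9713
P_2 = 1/(1+e^{-2.8600}) = 0.9458
L = (1−P_1) × P_2 = 0.0287 × 0.9458 = 0.02715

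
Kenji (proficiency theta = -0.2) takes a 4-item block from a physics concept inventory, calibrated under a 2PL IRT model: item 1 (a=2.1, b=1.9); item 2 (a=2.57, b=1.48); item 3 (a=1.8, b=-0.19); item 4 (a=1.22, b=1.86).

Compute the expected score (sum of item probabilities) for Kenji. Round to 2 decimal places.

0.60

P(theta) = 1 / (1 + exp(−a(theta − b)))
P_1 = 1/(1+e^{4.4100}) = 0.0120
P_2 = 1/(1+e^{4.3176}) = 0.0132
P_3 = 1/(1+e^{0.0180}) = 0.4955
P_4 = 1/(1+e^{2.5132}) = 0.0749
E[score] = 0.0120 + 0.0132 + 0.4955 + 0.0749 = 0.5956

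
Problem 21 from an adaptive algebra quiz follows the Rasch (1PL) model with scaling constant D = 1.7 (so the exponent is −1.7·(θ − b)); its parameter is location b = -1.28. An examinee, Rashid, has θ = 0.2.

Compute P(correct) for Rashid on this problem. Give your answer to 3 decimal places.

0.925

P(θ) = 1 / (1 + exp(−D·(θ − b)))
Exponent: 1.7 × (0.2 − (-1.28)) = 2.5160
1/(1 + e^{-2.5160}) = 0.9253
P = 0.9253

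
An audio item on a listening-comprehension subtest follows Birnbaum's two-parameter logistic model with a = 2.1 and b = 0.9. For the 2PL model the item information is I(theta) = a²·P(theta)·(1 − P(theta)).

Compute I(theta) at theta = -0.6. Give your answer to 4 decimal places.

P = 1/(1+e^{3.1500}) = 0.0411
P(1−P) = 0.0411 × 0.9589 = 0.0394
I = a² × P(1−P) = 2.1² × 0.0394 = 0.17377

0.1738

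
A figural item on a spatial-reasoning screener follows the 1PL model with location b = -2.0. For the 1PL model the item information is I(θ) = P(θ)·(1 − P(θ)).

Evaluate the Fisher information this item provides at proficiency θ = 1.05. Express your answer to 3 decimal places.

P = 1/(1+e^{-3.0500}) = 0.9548
P(1−P) = 0.9548 × 0.0452 = 0.0432
I = P(1−P) = 0.04317

0.043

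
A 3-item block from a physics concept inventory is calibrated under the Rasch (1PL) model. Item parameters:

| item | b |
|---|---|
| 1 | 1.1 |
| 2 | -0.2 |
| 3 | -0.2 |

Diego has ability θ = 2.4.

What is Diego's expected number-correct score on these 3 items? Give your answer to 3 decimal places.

2.648

P(θ) = 1 / (1 + exp(−(θ − b)))
P_1 = 1/(1+e^{-1.3000}) = 0.7858
P_2 = 1/(1+e^{-2.6000}) = 0.9309
P_3 = 1/(1+e^{-2.6000}) = 0.9309
E[score] = 0.7858 + 0.9309 + 0.9309 = 2.6476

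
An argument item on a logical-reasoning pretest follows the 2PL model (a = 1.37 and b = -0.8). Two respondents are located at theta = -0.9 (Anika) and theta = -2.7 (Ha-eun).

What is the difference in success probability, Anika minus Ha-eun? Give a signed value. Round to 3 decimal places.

0.397

P(theta) = 1 / (1 + exp(−a(theta − b)))
P(Anika) = 0.4658  [exponent -0.1370]
P(Ha-eun) = 0.0689  [exponent -2.6030]
Difference = 0.4658 − 0.0689 = 0.3969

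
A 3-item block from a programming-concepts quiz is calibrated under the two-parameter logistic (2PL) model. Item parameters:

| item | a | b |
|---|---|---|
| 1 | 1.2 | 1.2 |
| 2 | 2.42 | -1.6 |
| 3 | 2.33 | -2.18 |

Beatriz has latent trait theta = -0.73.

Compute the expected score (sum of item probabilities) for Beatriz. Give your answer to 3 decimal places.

1.948

P(theta) = 1 / (1 + exp(−a(theta − b)))
P_1 = 1/(1+e^{2.3160}) = 0.0898
P_2 = 1/(1+e^{-2.1054}) = 0.8914
P_3 = 1/(1+e^{-3.3785}) = 0.9670
E[score] = 0.0898 + 0.8914 + 0.9670 = 1.9483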